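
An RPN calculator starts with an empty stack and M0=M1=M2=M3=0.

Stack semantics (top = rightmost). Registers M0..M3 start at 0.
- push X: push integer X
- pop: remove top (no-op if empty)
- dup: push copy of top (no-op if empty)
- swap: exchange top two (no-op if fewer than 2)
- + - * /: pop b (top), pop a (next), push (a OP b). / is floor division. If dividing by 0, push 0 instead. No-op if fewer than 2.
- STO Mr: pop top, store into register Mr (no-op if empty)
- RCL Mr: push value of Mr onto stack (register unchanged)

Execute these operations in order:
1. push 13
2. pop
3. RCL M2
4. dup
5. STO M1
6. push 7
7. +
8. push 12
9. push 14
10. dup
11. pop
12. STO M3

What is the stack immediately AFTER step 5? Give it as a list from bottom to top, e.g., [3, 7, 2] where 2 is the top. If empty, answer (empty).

After op 1 (push 13): stack=[13] mem=[0,0,0,0]
After op 2 (pop): stack=[empty] mem=[0,0,0,0]
After op 3 (RCL M2): stack=[0] mem=[0,0,0,0]
After op 4 (dup): stack=[0,0] mem=[0,0,0,0]
After op 5 (STO M1): stack=[0] mem=[0,0,0,0]

[0]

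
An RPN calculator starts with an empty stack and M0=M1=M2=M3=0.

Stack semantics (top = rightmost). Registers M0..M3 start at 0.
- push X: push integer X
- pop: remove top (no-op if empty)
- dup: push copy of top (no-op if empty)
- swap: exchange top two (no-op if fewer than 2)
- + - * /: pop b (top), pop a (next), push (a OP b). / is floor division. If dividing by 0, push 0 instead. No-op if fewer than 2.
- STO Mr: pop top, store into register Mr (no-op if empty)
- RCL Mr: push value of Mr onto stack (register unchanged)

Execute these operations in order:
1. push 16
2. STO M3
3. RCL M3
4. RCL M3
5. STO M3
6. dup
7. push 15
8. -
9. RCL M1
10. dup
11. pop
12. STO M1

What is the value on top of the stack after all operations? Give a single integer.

Answer: 1

Derivation:
After op 1 (push 16): stack=[16] mem=[0,0,0,0]
After op 2 (STO M3): stack=[empty] mem=[0,0,0,16]
After op 3 (RCL M3): stack=[16] mem=[0,0,0,16]
After op 4 (RCL M3): stack=[16,16] mem=[0,0,0,16]
After op 5 (STO M3): stack=[16] mem=[0,0,0,16]
After op 6 (dup): stack=[16,16] mem=[0,0,0,16]
After op 7 (push 15): stack=[16,16,15] mem=[0,0,0,16]
After op 8 (-): stack=[16,1] mem=[0,0,0,16]
After op 9 (RCL M1): stack=[16,1,0] mem=[0,0,0,16]
After op 10 (dup): stack=[16,1,0,0] mem=[0,0,0,16]
After op 11 (pop): stack=[16,1,0] mem=[0,0,0,16]
After op 12 (STO M1): stack=[16,1] mem=[0,0,0,16]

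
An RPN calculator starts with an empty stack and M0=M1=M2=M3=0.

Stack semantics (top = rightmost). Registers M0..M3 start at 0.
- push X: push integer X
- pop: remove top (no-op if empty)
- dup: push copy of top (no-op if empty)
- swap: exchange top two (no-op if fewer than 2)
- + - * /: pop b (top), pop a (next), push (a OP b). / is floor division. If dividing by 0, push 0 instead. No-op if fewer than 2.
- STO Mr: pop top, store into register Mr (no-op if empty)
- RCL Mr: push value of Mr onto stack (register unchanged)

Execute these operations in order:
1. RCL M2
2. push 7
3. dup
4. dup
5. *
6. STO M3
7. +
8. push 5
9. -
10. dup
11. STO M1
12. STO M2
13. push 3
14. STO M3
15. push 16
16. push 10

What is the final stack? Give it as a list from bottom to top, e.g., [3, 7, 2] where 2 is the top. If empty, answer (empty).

Answer: [16, 10]

Derivation:
After op 1 (RCL M2): stack=[0] mem=[0,0,0,0]
After op 2 (push 7): stack=[0,7] mem=[0,0,0,0]
After op 3 (dup): stack=[0,7,7] mem=[0,0,0,0]
After op 4 (dup): stack=[0,7,7,7] mem=[0,0,0,0]
After op 5 (*): stack=[0,7,49] mem=[0,0,0,0]
After op 6 (STO M3): stack=[0,7] mem=[0,0,0,49]
After op 7 (+): stack=[7] mem=[0,0,0,49]
After op 8 (push 5): stack=[7,5] mem=[0,0,0,49]
After op 9 (-): stack=[2] mem=[0,0,0,49]
After op 10 (dup): stack=[2,2] mem=[0,0,0,49]
After op 11 (STO M1): stack=[2] mem=[0,2,0,49]
After op 12 (STO M2): stack=[empty] mem=[0,2,2,49]
After op 13 (push 3): stack=[3] mem=[0,2,2,49]
After op 14 (STO M3): stack=[empty] mem=[0,2,2,3]
After op 15 (push 16): stack=[16] mem=[0,2,2,3]
After op 16 (push 10): stack=[16,10] mem=[0,2,2,3]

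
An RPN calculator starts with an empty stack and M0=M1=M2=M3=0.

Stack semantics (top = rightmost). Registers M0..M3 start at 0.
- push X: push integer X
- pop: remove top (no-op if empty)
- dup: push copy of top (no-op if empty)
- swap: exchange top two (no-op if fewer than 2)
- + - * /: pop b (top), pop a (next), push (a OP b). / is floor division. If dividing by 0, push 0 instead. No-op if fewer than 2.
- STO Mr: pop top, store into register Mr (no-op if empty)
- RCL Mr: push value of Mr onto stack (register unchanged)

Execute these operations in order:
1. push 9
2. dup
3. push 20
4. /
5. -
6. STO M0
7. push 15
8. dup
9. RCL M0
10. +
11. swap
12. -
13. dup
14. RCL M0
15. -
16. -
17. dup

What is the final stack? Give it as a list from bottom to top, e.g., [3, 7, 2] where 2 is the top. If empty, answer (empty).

Answer: [9, 9]

Derivation:
After op 1 (push 9): stack=[9] mem=[0,0,0,0]
After op 2 (dup): stack=[9,9] mem=[0,0,0,0]
After op 3 (push 20): stack=[9,9,20] mem=[0,0,0,0]
After op 4 (/): stack=[9,0] mem=[0,0,0,0]
After op 5 (-): stack=[9] mem=[0,0,0,0]
After op 6 (STO M0): stack=[empty] mem=[9,0,0,0]
After op 7 (push 15): stack=[15] mem=[9,0,0,0]
After op 8 (dup): stack=[15,15] mem=[9,0,0,0]
After op 9 (RCL M0): stack=[15,15,9] mem=[9,0,0,0]
After op 10 (+): stack=[15,24] mem=[9,0,0,0]
After op 11 (swap): stack=[24,15] mem=[9,0,0,0]
After op 12 (-): stack=[9] mem=[9,0,0,0]
After op 13 (dup): stack=[9,9] mem=[9,0,0,0]
After op 14 (RCL M0): stack=[9,9,9] mem=[9,0,0,0]
After op 15 (-): stack=[9,0] mem=[9,0,0,0]
After op 16 (-): stack=[9] mem=[9,0,0,0]
After op 17 (dup): stack=[9,9] mem=[9,0,0,0]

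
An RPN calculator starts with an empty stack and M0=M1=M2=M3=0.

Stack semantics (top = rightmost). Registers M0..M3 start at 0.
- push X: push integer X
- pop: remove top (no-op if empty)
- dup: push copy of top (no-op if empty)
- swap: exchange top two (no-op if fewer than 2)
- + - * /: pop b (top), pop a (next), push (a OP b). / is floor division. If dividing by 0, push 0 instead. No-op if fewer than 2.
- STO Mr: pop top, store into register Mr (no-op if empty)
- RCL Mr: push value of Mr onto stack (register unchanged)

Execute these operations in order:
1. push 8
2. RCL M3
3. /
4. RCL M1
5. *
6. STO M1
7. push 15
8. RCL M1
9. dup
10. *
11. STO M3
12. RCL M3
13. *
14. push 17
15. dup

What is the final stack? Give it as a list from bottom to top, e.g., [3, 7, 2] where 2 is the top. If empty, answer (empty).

After op 1 (push 8): stack=[8] mem=[0,0,0,0]
After op 2 (RCL M3): stack=[8,0] mem=[0,0,0,0]
After op 3 (/): stack=[0] mem=[0,0,0,0]
After op 4 (RCL M1): stack=[0,0] mem=[0,0,0,0]
After op 5 (*): stack=[0] mem=[0,0,0,0]
After op 6 (STO M1): stack=[empty] mem=[0,0,0,0]
After op 7 (push 15): stack=[15] mem=[0,0,0,0]
After op 8 (RCL M1): stack=[15,0] mem=[0,0,0,0]
After op 9 (dup): stack=[15,0,0] mem=[0,0,0,0]
After op 10 (*): stack=[15,0] mem=[0,0,0,0]
After op 11 (STO M3): stack=[15] mem=[0,0,0,0]
After op 12 (RCL M3): stack=[15,0] mem=[0,0,0,0]
After op 13 (*): stack=[0] mem=[0,0,0,0]
After op 14 (push 17): stack=[0,17] mem=[0,0,0,0]
After op 15 (dup): stack=[0,17,17] mem=[0,0,0,0]

Answer: [0, 17, 17]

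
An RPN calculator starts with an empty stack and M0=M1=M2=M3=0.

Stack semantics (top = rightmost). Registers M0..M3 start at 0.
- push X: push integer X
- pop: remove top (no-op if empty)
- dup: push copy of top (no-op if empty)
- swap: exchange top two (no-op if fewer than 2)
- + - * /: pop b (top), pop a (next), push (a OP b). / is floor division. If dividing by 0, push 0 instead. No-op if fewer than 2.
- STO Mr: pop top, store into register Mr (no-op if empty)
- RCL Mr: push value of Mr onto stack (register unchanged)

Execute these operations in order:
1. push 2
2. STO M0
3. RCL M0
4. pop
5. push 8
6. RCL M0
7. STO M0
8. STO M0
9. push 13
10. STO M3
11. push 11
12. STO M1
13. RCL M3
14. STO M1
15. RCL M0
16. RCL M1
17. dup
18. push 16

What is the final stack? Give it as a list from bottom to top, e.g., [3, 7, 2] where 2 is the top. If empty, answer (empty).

After op 1 (push 2): stack=[2] mem=[0,0,0,0]
After op 2 (STO M0): stack=[empty] mem=[2,0,0,0]
After op 3 (RCL M0): stack=[2] mem=[2,0,0,0]
After op 4 (pop): stack=[empty] mem=[2,0,0,0]
After op 5 (push 8): stack=[8] mem=[2,0,0,0]
After op 6 (RCL M0): stack=[8,2] mem=[2,0,0,0]
After op 7 (STO M0): stack=[8] mem=[2,0,0,0]
After op 8 (STO M0): stack=[empty] mem=[8,0,0,0]
After op 9 (push 13): stack=[13] mem=[8,0,0,0]
After op 10 (STO M3): stack=[empty] mem=[8,0,0,13]
After op 11 (push 11): stack=[11] mem=[8,0,0,13]
After op 12 (STO M1): stack=[empty] mem=[8,11,0,13]
After op 13 (RCL M3): stack=[13] mem=[8,11,0,13]
After op 14 (STO M1): stack=[empty] mem=[8,13,0,13]
After op 15 (RCL M0): stack=[8] mem=[8,13,0,13]
After op 16 (RCL M1): stack=[8,13] mem=[8,13,0,13]
After op 17 (dup): stack=[8,13,13] mem=[8,13,0,13]
After op 18 (push 16): stack=[8,13,13,16] mem=[8,13,0,13]

Answer: [8, 13, 13, 16]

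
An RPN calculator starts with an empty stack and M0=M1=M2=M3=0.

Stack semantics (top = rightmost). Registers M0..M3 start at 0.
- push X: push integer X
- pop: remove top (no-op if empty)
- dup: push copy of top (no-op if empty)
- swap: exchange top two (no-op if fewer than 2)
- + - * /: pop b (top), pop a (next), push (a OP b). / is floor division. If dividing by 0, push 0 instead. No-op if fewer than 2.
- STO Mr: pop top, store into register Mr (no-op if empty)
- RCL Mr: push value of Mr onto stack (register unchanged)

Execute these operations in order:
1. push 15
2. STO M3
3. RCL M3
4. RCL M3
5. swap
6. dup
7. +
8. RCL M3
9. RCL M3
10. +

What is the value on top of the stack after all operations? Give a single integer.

Answer: 30

Derivation:
After op 1 (push 15): stack=[15] mem=[0,0,0,0]
After op 2 (STO M3): stack=[empty] mem=[0,0,0,15]
After op 3 (RCL M3): stack=[15] mem=[0,0,0,15]
After op 4 (RCL M3): stack=[15,15] mem=[0,0,0,15]
After op 5 (swap): stack=[15,15] mem=[0,0,0,15]
After op 6 (dup): stack=[15,15,15] mem=[0,0,0,15]
After op 7 (+): stack=[15,30] mem=[0,0,0,15]
After op 8 (RCL M3): stack=[15,30,15] mem=[0,0,0,15]
After op 9 (RCL M3): stack=[15,30,15,15] mem=[0,0,0,15]
After op 10 (+): stack=[15,30,30] mem=[0,0,0,15]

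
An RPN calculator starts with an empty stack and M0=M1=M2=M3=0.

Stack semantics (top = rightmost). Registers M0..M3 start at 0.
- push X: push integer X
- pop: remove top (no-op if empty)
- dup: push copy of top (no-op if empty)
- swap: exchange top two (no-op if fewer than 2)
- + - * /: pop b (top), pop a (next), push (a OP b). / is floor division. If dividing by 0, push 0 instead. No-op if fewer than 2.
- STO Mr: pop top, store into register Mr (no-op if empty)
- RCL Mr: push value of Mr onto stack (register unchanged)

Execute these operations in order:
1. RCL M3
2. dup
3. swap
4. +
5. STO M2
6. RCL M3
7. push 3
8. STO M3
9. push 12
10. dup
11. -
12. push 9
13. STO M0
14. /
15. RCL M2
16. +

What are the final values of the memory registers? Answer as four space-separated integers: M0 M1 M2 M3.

Answer: 9 0 0 3

Derivation:
After op 1 (RCL M3): stack=[0] mem=[0,0,0,0]
After op 2 (dup): stack=[0,0] mem=[0,0,0,0]
After op 3 (swap): stack=[0,0] mem=[0,0,0,0]
After op 4 (+): stack=[0] mem=[0,0,0,0]
After op 5 (STO M2): stack=[empty] mem=[0,0,0,0]
After op 6 (RCL M3): stack=[0] mem=[0,0,0,0]
After op 7 (push 3): stack=[0,3] mem=[0,0,0,0]
After op 8 (STO M3): stack=[0] mem=[0,0,0,3]
After op 9 (push 12): stack=[0,12] mem=[0,0,0,3]
After op 10 (dup): stack=[0,12,12] mem=[0,0,0,3]
After op 11 (-): stack=[0,0] mem=[0,0,0,3]
After op 12 (push 9): stack=[0,0,9] mem=[0,0,0,3]
After op 13 (STO M0): stack=[0,0] mem=[9,0,0,3]
After op 14 (/): stack=[0] mem=[9,0,0,3]
After op 15 (RCL M2): stack=[0,0] mem=[9,0,0,3]
After op 16 (+): stack=[0] mem=[9,0,0,3]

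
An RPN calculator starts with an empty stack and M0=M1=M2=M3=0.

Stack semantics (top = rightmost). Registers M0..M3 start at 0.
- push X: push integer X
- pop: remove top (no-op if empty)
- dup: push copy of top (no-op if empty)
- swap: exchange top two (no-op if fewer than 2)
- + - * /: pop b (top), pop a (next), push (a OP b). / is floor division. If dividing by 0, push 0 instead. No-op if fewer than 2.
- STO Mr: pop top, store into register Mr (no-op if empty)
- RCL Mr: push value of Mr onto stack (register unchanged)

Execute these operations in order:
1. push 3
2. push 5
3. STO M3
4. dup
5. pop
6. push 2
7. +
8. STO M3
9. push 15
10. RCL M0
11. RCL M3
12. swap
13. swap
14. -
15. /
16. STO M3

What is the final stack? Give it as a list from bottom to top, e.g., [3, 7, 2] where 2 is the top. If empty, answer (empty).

After op 1 (push 3): stack=[3] mem=[0,0,0,0]
After op 2 (push 5): stack=[3,5] mem=[0,0,0,0]
After op 3 (STO M3): stack=[3] mem=[0,0,0,5]
After op 4 (dup): stack=[3,3] mem=[0,0,0,5]
After op 5 (pop): stack=[3] mem=[0,0,0,5]
After op 6 (push 2): stack=[3,2] mem=[0,0,0,5]
After op 7 (+): stack=[5] mem=[0,0,0,5]
After op 8 (STO M3): stack=[empty] mem=[0,0,0,5]
After op 9 (push 15): stack=[15] mem=[0,0,0,5]
After op 10 (RCL M0): stack=[15,0] mem=[0,0,0,5]
After op 11 (RCL M3): stack=[15,0,5] mem=[0,0,0,5]
After op 12 (swap): stack=[15,5,0] mem=[0,0,0,5]
After op 13 (swap): stack=[15,0,5] mem=[0,0,0,5]
After op 14 (-): stack=[15,-5] mem=[0,0,0,5]
After op 15 (/): stack=[-3] mem=[0,0,0,5]
After op 16 (STO M3): stack=[empty] mem=[0,0,0,-3]

Answer: (empty)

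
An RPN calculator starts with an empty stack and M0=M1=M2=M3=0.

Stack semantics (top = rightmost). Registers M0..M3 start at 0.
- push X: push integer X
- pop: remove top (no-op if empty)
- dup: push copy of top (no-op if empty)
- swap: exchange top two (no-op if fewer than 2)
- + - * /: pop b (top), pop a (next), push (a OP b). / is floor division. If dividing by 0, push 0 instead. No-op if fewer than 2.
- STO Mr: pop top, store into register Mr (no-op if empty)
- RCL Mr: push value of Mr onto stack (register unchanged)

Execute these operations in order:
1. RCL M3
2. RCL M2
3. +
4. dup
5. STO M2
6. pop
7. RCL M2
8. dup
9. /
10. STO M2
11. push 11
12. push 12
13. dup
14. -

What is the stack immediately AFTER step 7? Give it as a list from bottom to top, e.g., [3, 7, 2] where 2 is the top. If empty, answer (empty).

After op 1 (RCL M3): stack=[0] mem=[0,0,0,0]
After op 2 (RCL M2): stack=[0,0] mem=[0,0,0,0]
After op 3 (+): stack=[0] mem=[0,0,0,0]
After op 4 (dup): stack=[0,0] mem=[0,0,0,0]
After op 5 (STO M2): stack=[0] mem=[0,0,0,0]
After op 6 (pop): stack=[empty] mem=[0,0,0,0]
After op 7 (RCL M2): stack=[0] mem=[0,0,0,0]

[0]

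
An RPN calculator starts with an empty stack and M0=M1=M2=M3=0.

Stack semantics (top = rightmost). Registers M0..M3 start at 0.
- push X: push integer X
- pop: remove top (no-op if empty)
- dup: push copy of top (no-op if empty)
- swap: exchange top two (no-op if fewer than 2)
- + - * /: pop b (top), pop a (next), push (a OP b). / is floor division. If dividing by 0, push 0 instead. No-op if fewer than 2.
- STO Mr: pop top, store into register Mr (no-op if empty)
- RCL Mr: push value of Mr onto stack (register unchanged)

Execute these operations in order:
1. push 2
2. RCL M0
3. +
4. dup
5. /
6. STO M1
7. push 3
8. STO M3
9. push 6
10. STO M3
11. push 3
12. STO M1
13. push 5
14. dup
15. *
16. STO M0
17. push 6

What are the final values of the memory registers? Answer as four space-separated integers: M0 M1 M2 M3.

Answer: 25 3 0 6

Derivation:
After op 1 (push 2): stack=[2] mem=[0,0,0,0]
After op 2 (RCL M0): stack=[2,0] mem=[0,0,0,0]
After op 3 (+): stack=[2] mem=[0,0,0,0]
After op 4 (dup): stack=[2,2] mem=[0,0,0,0]
After op 5 (/): stack=[1] mem=[0,0,0,0]
After op 6 (STO M1): stack=[empty] mem=[0,1,0,0]
After op 7 (push 3): stack=[3] mem=[0,1,0,0]
After op 8 (STO M3): stack=[empty] mem=[0,1,0,3]
After op 9 (push 6): stack=[6] mem=[0,1,0,3]
After op 10 (STO M3): stack=[empty] mem=[0,1,0,6]
After op 11 (push 3): stack=[3] mem=[0,1,0,6]
After op 12 (STO M1): stack=[empty] mem=[0,3,0,6]
After op 13 (push 5): stack=[5] mem=[0,3,0,6]
After op 14 (dup): stack=[5,5] mem=[0,3,0,6]
After op 15 (*): stack=[25] mem=[0,3,0,6]
After op 16 (STO M0): stack=[empty] mem=[25,3,0,6]
After op 17 (push 6): stack=[6] mem=[25,3,0,6]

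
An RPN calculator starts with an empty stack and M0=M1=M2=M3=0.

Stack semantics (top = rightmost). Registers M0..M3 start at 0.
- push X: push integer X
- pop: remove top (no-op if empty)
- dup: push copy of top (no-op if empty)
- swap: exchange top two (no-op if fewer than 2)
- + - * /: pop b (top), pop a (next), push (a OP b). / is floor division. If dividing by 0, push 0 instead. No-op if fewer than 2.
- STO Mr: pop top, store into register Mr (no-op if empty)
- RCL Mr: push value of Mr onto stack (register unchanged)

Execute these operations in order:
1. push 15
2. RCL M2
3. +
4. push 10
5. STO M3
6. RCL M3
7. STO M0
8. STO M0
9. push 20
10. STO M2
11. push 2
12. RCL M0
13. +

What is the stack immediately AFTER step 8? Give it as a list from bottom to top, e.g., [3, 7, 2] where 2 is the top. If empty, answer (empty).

After op 1 (push 15): stack=[15] mem=[0,0,0,0]
After op 2 (RCL M2): stack=[15,0] mem=[0,0,0,0]
After op 3 (+): stack=[15] mem=[0,0,0,0]
After op 4 (push 10): stack=[15,10] mem=[0,0,0,0]
After op 5 (STO M3): stack=[15] mem=[0,0,0,10]
After op 6 (RCL M3): stack=[15,10] mem=[0,0,0,10]
After op 7 (STO M0): stack=[15] mem=[10,0,0,10]
After op 8 (STO M0): stack=[empty] mem=[15,0,0,10]

(empty)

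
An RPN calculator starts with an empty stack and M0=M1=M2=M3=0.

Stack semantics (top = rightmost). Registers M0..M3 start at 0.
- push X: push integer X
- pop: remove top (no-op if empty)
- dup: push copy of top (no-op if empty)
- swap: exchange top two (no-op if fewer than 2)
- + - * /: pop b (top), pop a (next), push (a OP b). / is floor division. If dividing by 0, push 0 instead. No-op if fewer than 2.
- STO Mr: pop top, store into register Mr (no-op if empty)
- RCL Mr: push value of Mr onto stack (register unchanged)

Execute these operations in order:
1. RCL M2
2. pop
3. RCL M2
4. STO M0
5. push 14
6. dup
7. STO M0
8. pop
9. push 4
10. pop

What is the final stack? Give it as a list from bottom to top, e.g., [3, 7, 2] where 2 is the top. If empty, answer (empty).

Answer: (empty)

Derivation:
After op 1 (RCL M2): stack=[0] mem=[0,0,0,0]
After op 2 (pop): stack=[empty] mem=[0,0,0,0]
After op 3 (RCL M2): stack=[0] mem=[0,0,0,0]
After op 4 (STO M0): stack=[empty] mem=[0,0,0,0]
After op 5 (push 14): stack=[14] mem=[0,0,0,0]
After op 6 (dup): stack=[14,14] mem=[0,0,0,0]
After op 7 (STO M0): stack=[14] mem=[14,0,0,0]
After op 8 (pop): stack=[empty] mem=[14,0,0,0]
After op 9 (push 4): stack=[4] mem=[14,0,0,0]
After op 10 (pop): stack=[empty] mem=[14,0,0,0]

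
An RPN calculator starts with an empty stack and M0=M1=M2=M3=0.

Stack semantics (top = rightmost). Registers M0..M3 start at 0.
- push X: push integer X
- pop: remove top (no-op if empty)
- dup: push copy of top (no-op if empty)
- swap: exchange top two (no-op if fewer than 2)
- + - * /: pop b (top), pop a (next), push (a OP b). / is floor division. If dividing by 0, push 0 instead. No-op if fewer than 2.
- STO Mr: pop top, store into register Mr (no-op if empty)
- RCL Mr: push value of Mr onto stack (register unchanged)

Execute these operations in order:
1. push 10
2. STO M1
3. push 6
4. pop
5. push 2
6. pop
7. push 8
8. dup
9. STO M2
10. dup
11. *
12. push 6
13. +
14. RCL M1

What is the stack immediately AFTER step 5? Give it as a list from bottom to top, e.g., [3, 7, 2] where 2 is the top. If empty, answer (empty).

After op 1 (push 10): stack=[10] mem=[0,0,0,0]
After op 2 (STO M1): stack=[empty] mem=[0,10,0,0]
After op 3 (push 6): stack=[6] mem=[0,10,0,0]
After op 4 (pop): stack=[empty] mem=[0,10,0,0]
After op 5 (push 2): stack=[2] mem=[0,10,0,0]

[2]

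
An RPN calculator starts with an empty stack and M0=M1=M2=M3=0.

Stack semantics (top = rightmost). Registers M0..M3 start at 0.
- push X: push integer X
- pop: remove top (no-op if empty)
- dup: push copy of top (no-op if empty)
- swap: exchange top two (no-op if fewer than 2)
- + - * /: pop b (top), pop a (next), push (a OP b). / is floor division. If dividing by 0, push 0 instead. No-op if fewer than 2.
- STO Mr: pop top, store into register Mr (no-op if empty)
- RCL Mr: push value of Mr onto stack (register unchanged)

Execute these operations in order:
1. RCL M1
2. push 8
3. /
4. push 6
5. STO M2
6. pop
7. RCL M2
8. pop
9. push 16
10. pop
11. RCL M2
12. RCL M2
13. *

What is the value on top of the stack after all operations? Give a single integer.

Answer: 36

Derivation:
After op 1 (RCL M1): stack=[0] mem=[0,0,0,0]
After op 2 (push 8): stack=[0,8] mem=[0,0,0,0]
After op 3 (/): stack=[0] mem=[0,0,0,0]
After op 4 (push 6): stack=[0,6] mem=[0,0,0,0]
After op 5 (STO M2): stack=[0] mem=[0,0,6,0]
After op 6 (pop): stack=[empty] mem=[0,0,6,0]
After op 7 (RCL M2): stack=[6] mem=[0,0,6,0]
After op 8 (pop): stack=[empty] mem=[0,0,6,0]
After op 9 (push 16): stack=[16] mem=[0,0,6,0]
After op 10 (pop): stack=[empty] mem=[0,0,6,0]
After op 11 (RCL M2): stack=[6] mem=[0,0,6,0]
After op 12 (RCL M2): stack=[6,6] mem=[0,0,6,0]
After op 13 (*): stack=[36] mem=[0,0,6,0]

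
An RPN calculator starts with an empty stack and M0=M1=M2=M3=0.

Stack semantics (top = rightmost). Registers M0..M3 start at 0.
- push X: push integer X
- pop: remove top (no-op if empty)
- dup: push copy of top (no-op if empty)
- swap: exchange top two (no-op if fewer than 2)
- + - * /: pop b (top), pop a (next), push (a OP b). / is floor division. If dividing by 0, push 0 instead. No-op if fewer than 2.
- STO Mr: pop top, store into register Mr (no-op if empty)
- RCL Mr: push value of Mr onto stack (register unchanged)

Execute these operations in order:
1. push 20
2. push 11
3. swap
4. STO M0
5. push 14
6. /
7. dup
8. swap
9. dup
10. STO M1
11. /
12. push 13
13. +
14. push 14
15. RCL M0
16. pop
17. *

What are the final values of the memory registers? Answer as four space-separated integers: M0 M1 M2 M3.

Answer: 20 0 0 0

Derivation:
After op 1 (push 20): stack=[20] mem=[0,0,0,0]
After op 2 (push 11): stack=[20,11] mem=[0,0,0,0]
After op 3 (swap): stack=[11,20] mem=[0,0,0,0]
After op 4 (STO M0): stack=[11] mem=[20,0,0,0]
After op 5 (push 14): stack=[11,14] mem=[20,0,0,0]
After op 6 (/): stack=[0] mem=[20,0,0,0]
After op 7 (dup): stack=[0,0] mem=[20,0,0,0]
After op 8 (swap): stack=[0,0] mem=[20,0,0,0]
After op 9 (dup): stack=[0,0,0] mem=[20,0,0,0]
After op 10 (STO M1): stack=[0,0] mem=[20,0,0,0]
After op 11 (/): stack=[0] mem=[20,0,0,0]
After op 12 (push 13): stack=[0,13] mem=[20,0,0,0]
After op 13 (+): stack=[13] mem=[20,0,0,0]
After op 14 (push 14): stack=[13,14] mem=[20,0,0,0]
After op 15 (RCL M0): stack=[13,14,20] mem=[20,0,0,0]
After op 16 (pop): stack=[13,14] mem=[20,0,0,0]
After op 17 (*): stack=[182] mem=[20,0,0,0]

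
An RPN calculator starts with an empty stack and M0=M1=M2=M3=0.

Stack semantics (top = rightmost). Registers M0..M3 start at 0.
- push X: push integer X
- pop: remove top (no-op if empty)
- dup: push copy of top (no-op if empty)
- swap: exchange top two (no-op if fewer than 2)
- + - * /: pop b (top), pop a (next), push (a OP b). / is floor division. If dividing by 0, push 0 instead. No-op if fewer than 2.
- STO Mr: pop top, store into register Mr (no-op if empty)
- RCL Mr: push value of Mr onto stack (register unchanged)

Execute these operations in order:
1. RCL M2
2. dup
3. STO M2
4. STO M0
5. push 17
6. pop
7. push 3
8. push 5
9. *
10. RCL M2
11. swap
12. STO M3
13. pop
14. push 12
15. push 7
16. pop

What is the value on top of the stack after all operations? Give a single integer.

After op 1 (RCL M2): stack=[0] mem=[0,0,0,0]
After op 2 (dup): stack=[0,0] mem=[0,0,0,0]
After op 3 (STO M2): stack=[0] mem=[0,0,0,0]
After op 4 (STO M0): stack=[empty] mem=[0,0,0,0]
After op 5 (push 17): stack=[17] mem=[0,0,0,0]
After op 6 (pop): stack=[empty] mem=[0,0,0,0]
After op 7 (push 3): stack=[3] mem=[0,0,0,0]
After op 8 (push 5): stack=[3,5] mem=[0,0,0,0]
After op 9 (*): stack=[15] mem=[0,0,0,0]
After op 10 (RCL M2): stack=[15,0] mem=[0,0,0,0]
After op 11 (swap): stack=[0,15] mem=[0,0,0,0]
After op 12 (STO M3): stack=[0] mem=[0,0,0,15]
After op 13 (pop): stack=[empty] mem=[0,0,0,15]
After op 14 (push 12): stack=[12] mem=[0,0,0,15]
After op 15 (push 7): stack=[12,7] mem=[0,0,0,15]
After op 16 (pop): stack=[12] mem=[0,0,0,15]

Answer: 12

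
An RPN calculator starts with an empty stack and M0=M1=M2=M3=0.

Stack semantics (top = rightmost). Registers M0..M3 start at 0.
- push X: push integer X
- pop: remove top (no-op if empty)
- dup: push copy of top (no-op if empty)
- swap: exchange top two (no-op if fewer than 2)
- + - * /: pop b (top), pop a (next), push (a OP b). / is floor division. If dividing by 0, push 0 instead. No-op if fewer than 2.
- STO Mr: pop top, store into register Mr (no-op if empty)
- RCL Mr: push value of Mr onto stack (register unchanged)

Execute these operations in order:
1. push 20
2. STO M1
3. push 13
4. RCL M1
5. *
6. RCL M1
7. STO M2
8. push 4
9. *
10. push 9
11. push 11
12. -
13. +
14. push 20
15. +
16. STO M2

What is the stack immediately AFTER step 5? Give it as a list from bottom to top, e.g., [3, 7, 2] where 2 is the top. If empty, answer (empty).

After op 1 (push 20): stack=[20] mem=[0,0,0,0]
After op 2 (STO M1): stack=[empty] mem=[0,20,0,0]
After op 3 (push 13): stack=[13] mem=[0,20,0,0]
After op 4 (RCL M1): stack=[13,20] mem=[0,20,0,0]
After op 5 (*): stack=[260] mem=[0,20,0,0]

[260]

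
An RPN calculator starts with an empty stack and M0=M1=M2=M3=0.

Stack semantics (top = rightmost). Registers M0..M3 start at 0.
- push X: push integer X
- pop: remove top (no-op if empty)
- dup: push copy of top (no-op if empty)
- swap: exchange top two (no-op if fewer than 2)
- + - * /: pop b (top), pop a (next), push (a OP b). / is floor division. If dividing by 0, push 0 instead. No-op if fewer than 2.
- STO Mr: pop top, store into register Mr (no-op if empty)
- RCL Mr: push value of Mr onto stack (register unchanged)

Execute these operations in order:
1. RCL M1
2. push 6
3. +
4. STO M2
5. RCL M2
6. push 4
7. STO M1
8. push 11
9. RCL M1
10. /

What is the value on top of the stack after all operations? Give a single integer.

Answer: 2

Derivation:
After op 1 (RCL M1): stack=[0] mem=[0,0,0,0]
After op 2 (push 6): stack=[0,6] mem=[0,0,0,0]
After op 3 (+): stack=[6] mem=[0,0,0,0]
After op 4 (STO M2): stack=[empty] mem=[0,0,6,0]
After op 5 (RCL M2): stack=[6] mem=[0,0,6,0]
After op 6 (push 4): stack=[6,4] mem=[0,0,6,0]
After op 7 (STO M1): stack=[6] mem=[0,4,6,0]
After op 8 (push 11): stack=[6,11] mem=[0,4,6,0]
After op 9 (RCL M1): stack=[6,11,4] mem=[0,4,6,0]
After op 10 (/): stack=[6,2] mem=[0,4,6,0]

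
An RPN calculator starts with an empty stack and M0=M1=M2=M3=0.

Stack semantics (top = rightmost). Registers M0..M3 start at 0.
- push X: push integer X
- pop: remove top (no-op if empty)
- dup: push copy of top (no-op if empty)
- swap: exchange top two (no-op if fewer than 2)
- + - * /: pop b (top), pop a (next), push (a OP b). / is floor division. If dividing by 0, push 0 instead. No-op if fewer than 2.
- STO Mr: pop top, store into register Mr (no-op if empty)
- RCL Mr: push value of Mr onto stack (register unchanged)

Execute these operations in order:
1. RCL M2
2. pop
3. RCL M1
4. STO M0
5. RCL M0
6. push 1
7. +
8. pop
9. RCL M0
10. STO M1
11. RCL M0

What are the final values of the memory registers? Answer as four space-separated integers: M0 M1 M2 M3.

Answer: 0 0 0 0

Derivation:
After op 1 (RCL M2): stack=[0] mem=[0,0,0,0]
After op 2 (pop): stack=[empty] mem=[0,0,0,0]
After op 3 (RCL M1): stack=[0] mem=[0,0,0,0]
After op 4 (STO M0): stack=[empty] mem=[0,0,0,0]
After op 5 (RCL M0): stack=[0] mem=[0,0,0,0]
After op 6 (push 1): stack=[0,1] mem=[0,0,0,0]
After op 7 (+): stack=[1] mem=[0,0,0,0]
After op 8 (pop): stack=[empty] mem=[0,0,0,0]
After op 9 (RCL M0): stack=[0] mem=[0,0,0,0]
After op 10 (STO M1): stack=[empty] mem=[0,0,0,0]
After op 11 (RCL M0): stack=[0] mem=[0,0,0,0]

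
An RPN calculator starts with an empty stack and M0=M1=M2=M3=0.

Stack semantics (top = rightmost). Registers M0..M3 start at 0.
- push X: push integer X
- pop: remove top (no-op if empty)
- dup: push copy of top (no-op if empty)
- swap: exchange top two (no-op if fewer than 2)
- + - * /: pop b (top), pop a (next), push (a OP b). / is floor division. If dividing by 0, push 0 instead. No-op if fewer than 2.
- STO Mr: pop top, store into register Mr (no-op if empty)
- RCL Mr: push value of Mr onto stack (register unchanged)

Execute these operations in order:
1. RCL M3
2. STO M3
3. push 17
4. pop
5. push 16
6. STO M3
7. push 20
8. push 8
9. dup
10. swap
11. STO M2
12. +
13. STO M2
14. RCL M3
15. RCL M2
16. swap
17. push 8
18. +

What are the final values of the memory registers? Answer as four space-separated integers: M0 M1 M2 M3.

Answer: 0 0 28 16

Derivation:
After op 1 (RCL M3): stack=[0] mem=[0,0,0,0]
After op 2 (STO M3): stack=[empty] mem=[0,0,0,0]
After op 3 (push 17): stack=[17] mem=[0,0,0,0]
After op 4 (pop): stack=[empty] mem=[0,0,0,0]
After op 5 (push 16): stack=[16] mem=[0,0,0,0]
After op 6 (STO M3): stack=[empty] mem=[0,0,0,16]
After op 7 (push 20): stack=[20] mem=[0,0,0,16]
After op 8 (push 8): stack=[20,8] mem=[0,0,0,16]
After op 9 (dup): stack=[20,8,8] mem=[0,0,0,16]
After op 10 (swap): stack=[20,8,8] mem=[0,0,0,16]
After op 11 (STO M2): stack=[20,8] mem=[0,0,8,16]
After op 12 (+): stack=[28] mem=[0,0,8,16]
After op 13 (STO M2): stack=[empty] mem=[0,0,28,16]
After op 14 (RCL M3): stack=[16] mem=[0,0,28,16]
After op 15 (RCL M2): stack=[16,28] mem=[0,0,28,16]
After op 16 (swap): stack=[28,16] mem=[0,0,28,16]
After op 17 (push 8): stack=[28,16,8] mem=[0,0,28,16]
After op 18 (+): stack=[28,24] mem=[0,0,28,16]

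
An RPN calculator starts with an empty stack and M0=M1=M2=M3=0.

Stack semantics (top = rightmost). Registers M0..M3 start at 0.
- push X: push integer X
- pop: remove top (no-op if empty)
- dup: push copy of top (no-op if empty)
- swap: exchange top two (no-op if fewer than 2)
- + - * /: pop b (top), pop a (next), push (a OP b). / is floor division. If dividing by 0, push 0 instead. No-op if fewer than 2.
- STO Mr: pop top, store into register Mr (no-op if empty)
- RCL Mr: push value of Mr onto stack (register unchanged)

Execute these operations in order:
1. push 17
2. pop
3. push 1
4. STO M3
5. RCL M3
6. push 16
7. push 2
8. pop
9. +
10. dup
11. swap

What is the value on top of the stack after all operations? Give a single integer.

Answer: 17

Derivation:
After op 1 (push 17): stack=[17] mem=[0,0,0,0]
After op 2 (pop): stack=[empty] mem=[0,0,0,0]
After op 3 (push 1): stack=[1] mem=[0,0,0,0]
After op 4 (STO M3): stack=[empty] mem=[0,0,0,1]
After op 5 (RCL M3): stack=[1] mem=[0,0,0,1]
After op 6 (push 16): stack=[1,16] mem=[0,0,0,1]
After op 7 (push 2): stack=[1,16,2] mem=[0,0,0,1]
After op 8 (pop): stack=[1,16] mem=[0,0,0,1]
After op 9 (+): stack=[17] mem=[0,0,0,1]
After op 10 (dup): stack=[17,17] mem=[0,0,0,1]
After op 11 (swap): stack=[17,17] mem=[0,0,0,1]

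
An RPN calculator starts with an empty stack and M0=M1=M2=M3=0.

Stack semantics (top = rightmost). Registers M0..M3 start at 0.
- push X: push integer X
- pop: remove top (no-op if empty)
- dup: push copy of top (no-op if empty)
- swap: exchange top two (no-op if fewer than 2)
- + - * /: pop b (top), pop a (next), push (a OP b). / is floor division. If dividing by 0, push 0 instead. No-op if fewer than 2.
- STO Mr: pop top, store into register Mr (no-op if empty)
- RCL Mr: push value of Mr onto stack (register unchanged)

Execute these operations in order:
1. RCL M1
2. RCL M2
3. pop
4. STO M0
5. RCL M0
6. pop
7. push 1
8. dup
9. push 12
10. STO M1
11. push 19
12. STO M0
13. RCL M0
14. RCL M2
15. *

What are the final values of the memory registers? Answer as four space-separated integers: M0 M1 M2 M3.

Answer: 19 12 0 0

Derivation:
After op 1 (RCL M1): stack=[0] mem=[0,0,0,0]
After op 2 (RCL M2): stack=[0,0] mem=[0,0,0,0]
After op 3 (pop): stack=[0] mem=[0,0,0,0]
After op 4 (STO M0): stack=[empty] mem=[0,0,0,0]
After op 5 (RCL M0): stack=[0] mem=[0,0,0,0]
After op 6 (pop): stack=[empty] mem=[0,0,0,0]
After op 7 (push 1): stack=[1] mem=[0,0,0,0]
After op 8 (dup): stack=[1,1] mem=[0,0,0,0]
After op 9 (push 12): stack=[1,1,12] mem=[0,0,0,0]
After op 10 (STO M1): stack=[1,1] mem=[0,12,0,0]
After op 11 (push 19): stack=[1,1,19] mem=[0,12,0,0]
After op 12 (STO M0): stack=[1,1] mem=[19,12,0,0]
After op 13 (RCL M0): stack=[1,1,19] mem=[19,12,0,0]
After op 14 (RCL M2): stack=[1,1,19,0] mem=[19,12,0,0]
After op 15 (*): stack=[1,1,0] mem=[19,12,0,0]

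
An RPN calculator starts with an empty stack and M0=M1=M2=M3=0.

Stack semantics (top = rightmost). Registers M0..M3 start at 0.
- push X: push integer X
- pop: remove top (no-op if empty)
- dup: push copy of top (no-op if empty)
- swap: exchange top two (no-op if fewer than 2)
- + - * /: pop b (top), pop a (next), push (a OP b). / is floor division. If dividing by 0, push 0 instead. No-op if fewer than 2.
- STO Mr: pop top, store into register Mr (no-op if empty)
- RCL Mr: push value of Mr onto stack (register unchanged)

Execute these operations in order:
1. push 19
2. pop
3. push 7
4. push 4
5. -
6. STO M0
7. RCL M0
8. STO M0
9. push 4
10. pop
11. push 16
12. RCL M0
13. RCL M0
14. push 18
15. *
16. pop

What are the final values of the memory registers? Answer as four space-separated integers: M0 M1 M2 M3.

After op 1 (push 19): stack=[19] mem=[0,0,0,0]
After op 2 (pop): stack=[empty] mem=[0,0,0,0]
After op 3 (push 7): stack=[7] mem=[0,0,0,0]
After op 4 (push 4): stack=[7,4] mem=[0,0,0,0]
After op 5 (-): stack=[3] mem=[0,0,0,0]
After op 6 (STO M0): stack=[empty] mem=[3,0,0,0]
After op 7 (RCL M0): stack=[3] mem=[3,0,0,0]
After op 8 (STO M0): stack=[empty] mem=[3,0,0,0]
After op 9 (push 4): stack=[4] mem=[3,0,0,0]
After op 10 (pop): stack=[empty] mem=[3,0,0,0]
After op 11 (push 16): stack=[16] mem=[3,0,0,0]
After op 12 (RCL M0): stack=[16,3] mem=[3,0,0,0]
After op 13 (RCL M0): stack=[16,3,3] mem=[3,0,0,0]
After op 14 (push 18): stack=[16,3,3,18] mem=[3,0,0,0]
After op 15 (*): stack=[16,3,54] mem=[3,0,0,0]
After op 16 (pop): stack=[16,3] mem=[3,0,0,0]

Answer: 3 0 0 0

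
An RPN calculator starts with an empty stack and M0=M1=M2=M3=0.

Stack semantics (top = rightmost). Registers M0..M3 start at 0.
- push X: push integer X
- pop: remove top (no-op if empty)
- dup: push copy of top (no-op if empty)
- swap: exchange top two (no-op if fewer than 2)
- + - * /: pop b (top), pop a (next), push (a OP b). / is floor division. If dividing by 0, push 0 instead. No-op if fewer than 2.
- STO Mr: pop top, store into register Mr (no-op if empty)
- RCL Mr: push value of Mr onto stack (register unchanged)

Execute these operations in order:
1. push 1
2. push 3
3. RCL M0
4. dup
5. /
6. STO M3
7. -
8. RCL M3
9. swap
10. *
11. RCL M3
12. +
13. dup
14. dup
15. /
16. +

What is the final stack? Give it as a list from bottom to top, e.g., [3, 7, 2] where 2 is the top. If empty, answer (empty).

Answer: [0]

Derivation:
After op 1 (push 1): stack=[1] mem=[0,0,0,0]
After op 2 (push 3): stack=[1,3] mem=[0,0,0,0]
After op 3 (RCL M0): stack=[1,3,0] mem=[0,0,0,0]
After op 4 (dup): stack=[1,3,0,0] mem=[0,0,0,0]
After op 5 (/): stack=[1,3,0] mem=[0,0,0,0]
After op 6 (STO M3): stack=[1,3] mem=[0,0,0,0]
After op 7 (-): stack=[-2] mem=[0,0,0,0]
After op 8 (RCL M3): stack=[-2,0] mem=[0,0,0,0]
After op 9 (swap): stack=[0,-2] mem=[0,0,0,0]
After op 10 (*): stack=[0] mem=[0,0,0,0]
After op 11 (RCL M3): stack=[0,0] mem=[0,0,0,0]
After op 12 (+): stack=[0] mem=[0,0,0,0]
After op 13 (dup): stack=[0,0] mem=[0,0,0,0]
After op 14 (dup): stack=[0,0,0] mem=[0,0,0,0]
After op 15 (/): stack=[0,0] mem=[0,0,0,0]
After op 16 (+): stack=[0] mem=[0,0,0,0]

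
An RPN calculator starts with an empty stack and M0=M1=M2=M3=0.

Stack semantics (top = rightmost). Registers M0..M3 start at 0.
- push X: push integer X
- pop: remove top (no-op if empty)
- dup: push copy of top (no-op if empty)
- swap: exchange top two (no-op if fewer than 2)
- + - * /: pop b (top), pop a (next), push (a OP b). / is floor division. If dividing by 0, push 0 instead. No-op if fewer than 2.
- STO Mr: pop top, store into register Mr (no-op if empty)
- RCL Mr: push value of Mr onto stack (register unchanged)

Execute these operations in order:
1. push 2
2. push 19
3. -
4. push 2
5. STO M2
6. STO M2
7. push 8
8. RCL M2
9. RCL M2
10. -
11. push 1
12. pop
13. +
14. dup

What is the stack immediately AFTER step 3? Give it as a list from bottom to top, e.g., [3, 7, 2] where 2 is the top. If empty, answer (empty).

After op 1 (push 2): stack=[2] mem=[0,0,0,0]
After op 2 (push 19): stack=[2,19] mem=[0,0,0,0]
After op 3 (-): stack=[-17] mem=[0,0,0,0]

[-17]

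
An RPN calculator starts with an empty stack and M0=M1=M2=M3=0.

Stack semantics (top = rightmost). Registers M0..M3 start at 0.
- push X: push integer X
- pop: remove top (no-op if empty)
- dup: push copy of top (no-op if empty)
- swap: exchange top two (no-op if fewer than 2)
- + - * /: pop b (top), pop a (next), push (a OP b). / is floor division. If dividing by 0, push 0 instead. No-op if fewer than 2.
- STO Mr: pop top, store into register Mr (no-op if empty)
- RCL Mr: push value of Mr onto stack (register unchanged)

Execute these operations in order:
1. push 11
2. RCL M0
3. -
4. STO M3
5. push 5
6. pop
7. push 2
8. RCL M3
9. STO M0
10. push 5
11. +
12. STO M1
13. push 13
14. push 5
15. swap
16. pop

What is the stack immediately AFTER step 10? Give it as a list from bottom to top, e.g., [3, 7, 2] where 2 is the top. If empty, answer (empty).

After op 1 (push 11): stack=[11] mem=[0,0,0,0]
After op 2 (RCL M0): stack=[11,0] mem=[0,0,0,0]
After op 3 (-): stack=[11] mem=[0,0,0,0]
After op 4 (STO M3): stack=[empty] mem=[0,0,0,11]
After op 5 (push 5): stack=[5] mem=[0,0,0,11]
After op 6 (pop): stack=[empty] mem=[0,0,0,11]
After op 7 (push 2): stack=[2] mem=[0,0,0,11]
After op 8 (RCL M3): stack=[2,11] mem=[0,0,0,11]
After op 9 (STO M0): stack=[2] mem=[11,0,0,11]
After op 10 (push 5): stack=[2,5] mem=[11,0,0,11]

[2, 5]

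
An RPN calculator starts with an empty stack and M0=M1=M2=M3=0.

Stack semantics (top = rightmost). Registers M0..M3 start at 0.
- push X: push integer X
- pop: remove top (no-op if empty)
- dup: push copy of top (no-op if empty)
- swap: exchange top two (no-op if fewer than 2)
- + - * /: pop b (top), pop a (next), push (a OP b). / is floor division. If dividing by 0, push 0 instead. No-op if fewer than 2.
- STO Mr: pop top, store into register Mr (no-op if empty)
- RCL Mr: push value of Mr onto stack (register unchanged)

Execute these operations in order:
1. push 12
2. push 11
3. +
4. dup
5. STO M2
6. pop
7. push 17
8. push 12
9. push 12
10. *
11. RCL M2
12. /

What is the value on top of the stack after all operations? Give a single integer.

After op 1 (push 12): stack=[12] mem=[0,0,0,0]
After op 2 (push 11): stack=[12,11] mem=[0,0,0,0]
After op 3 (+): stack=[23] mem=[0,0,0,0]
After op 4 (dup): stack=[23,23] mem=[0,0,0,0]
After op 5 (STO M2): stack=[23] mem=[0,0,23,0]
After op 6 (pop): stack=[empty] mem=[0,0,23,0]
After op 7 (push 17): stack=[17] mem=[0,0,23,0]
After op 8 (push 12): stack=[17,12] mem=[0,0,23,0]
After op 9 (push 12): stack=[17,12,12] mem=[0,0,23,0]
After op 10 (*): stack=[17,144] mem=[0,0,23,0]
After op 11 (RCL M2): stack=[17,144,23] mem=[0,0,23,0]
After op 12 (/): stack=[17,6] mem=[0,0,23,0]

Answer: 6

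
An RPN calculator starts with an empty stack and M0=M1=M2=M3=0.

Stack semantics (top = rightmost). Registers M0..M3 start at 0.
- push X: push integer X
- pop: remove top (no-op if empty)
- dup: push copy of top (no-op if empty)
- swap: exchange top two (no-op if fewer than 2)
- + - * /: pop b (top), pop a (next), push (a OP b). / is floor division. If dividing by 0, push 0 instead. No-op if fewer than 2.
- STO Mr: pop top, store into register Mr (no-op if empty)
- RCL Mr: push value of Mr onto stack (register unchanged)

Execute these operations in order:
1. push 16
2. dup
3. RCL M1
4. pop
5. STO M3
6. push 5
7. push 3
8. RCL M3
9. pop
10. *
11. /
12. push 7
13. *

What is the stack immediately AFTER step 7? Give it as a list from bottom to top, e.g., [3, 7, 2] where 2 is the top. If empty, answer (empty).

After op 1 (push 16): stack=[16] mem=[0,0,0,0]
After op 2 (dup): stack=[16,16] mem=[0,0,0,0]
After op 3 (RCL M1): stack=[16,16,0] mem=[0,0,0,0]
After op 4 (pop): stack=[16,16] mem=[0,0,0,0]
After op 5 (STO M3): stack=[16] mem=[0,0,0,16]
After op 6 (push 5): stack=[16,5] mem=[0,0,0,16]
After op 7 (push 3): stack=[16,5,3] mem=[0,0,0,16]

[16, 5, 3]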